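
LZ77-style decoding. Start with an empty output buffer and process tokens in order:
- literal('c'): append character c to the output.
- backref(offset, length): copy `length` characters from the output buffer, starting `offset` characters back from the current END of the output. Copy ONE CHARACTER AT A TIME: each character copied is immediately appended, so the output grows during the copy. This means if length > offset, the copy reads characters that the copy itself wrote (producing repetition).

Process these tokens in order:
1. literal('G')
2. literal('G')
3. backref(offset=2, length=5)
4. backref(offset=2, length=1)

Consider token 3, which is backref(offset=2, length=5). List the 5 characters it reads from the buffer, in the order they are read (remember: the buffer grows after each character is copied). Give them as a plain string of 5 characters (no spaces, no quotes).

Answer: GGGGG

Derivation:
Token 1: literal('G'). Output: "G"
Token 2: literal('G'). Output: "GG"
Token 3: backref(off=2, len=5). Buffer before: "GG" (len 2)
  byte 1: read out[0]='G', append. Buffer now: "GGG"
  byte 2: read out[1]='G', append. Buffer now: "GGGG"
  byte 3: read out[2]='G', append. Buffer now: "GGGGG"
  byte 4: read out[3]='G', append. Buffer now: "GGGGGG"
  byte 5: read out[4]='G', append. Buffer now: "GGGGGGG"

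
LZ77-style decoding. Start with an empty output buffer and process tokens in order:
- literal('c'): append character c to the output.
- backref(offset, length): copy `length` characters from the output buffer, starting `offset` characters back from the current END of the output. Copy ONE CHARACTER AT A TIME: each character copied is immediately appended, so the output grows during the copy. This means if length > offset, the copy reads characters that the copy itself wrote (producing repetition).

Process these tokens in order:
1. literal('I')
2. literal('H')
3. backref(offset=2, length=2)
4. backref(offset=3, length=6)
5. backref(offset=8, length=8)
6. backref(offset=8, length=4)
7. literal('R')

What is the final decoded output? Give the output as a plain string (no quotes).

Token 1: literal('I'). Output: "I"
Token 2: literal('H'). Output: "IH"
Token 3: backref(off=2, len=2). Copied 'IH' from pos 0. Output: "IHIH"
Token 4: backref(off=3, len=6) (overlapping!). Copied 'HIHHIH' from pos 1. Output: "IHIHHIHHIH"
Token 5: backref(off=8, len=8). Copied 'IHHIHHIH' from pos 2. Output: "IHIHHIHHIHIHHIHHIH"
Token 6: backref(off=8, len=4). Copied 'IHHI' from pos 10. Output: "IHIHHIHHIHIHHIHHIHIHHI"
Token 7: literal('R'). Output: "IHIHHIHHIHIHHIHHIHIHHIR"

Answer: IHIHHIHHIHIHHIHHIHIHHIR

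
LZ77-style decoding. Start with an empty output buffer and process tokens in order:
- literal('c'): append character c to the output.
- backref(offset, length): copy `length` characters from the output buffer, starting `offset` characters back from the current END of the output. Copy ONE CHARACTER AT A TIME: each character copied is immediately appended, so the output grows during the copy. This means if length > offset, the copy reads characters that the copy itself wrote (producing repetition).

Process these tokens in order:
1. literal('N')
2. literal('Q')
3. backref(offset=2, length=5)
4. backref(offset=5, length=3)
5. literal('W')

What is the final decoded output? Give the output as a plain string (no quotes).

Answer: NQNQNQNNQNW

Derivation:
Token 1: literal('N'). Output: "N"
Token 2: literal('Q'). Output: "NQ"
Token 3: backref(off=2, len=5) (overlapping!). Copied 'NQNQN' from pos 0. Output: "NQNQNQN"
Token 4: backref(off=5, len=3). Copied 'NQN' from pos 2. Output: "NQNQNQNNQN"
Token 5: literal('W'). Output: "NQNQNQNNQNW"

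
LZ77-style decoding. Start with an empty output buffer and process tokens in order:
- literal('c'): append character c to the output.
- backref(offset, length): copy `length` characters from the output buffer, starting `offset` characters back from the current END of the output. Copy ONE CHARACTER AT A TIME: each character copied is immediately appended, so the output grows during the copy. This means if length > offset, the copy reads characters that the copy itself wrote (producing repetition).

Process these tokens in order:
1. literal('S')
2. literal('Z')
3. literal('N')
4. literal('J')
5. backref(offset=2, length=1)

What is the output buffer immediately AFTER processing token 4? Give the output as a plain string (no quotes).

Token 1: literal('S'). Output: "S"
Token 2: literal('Z'). Output: "SZ"
Token 3: literal('N'). Output: "SZN"
Token 4: literal('J'). Output: "SZNJ"

Answer: SZNJ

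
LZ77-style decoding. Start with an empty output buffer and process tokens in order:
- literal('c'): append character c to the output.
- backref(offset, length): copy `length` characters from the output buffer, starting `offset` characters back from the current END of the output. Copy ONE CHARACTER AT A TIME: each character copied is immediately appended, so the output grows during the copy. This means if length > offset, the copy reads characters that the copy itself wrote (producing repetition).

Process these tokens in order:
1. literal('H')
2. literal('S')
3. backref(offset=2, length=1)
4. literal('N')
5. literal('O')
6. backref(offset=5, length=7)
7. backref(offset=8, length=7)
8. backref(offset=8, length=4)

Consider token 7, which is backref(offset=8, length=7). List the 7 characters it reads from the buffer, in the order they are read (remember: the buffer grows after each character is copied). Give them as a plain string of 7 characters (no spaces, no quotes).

Answer: OHSHNOH

Derivation:
Token 1: literal('H'). Output: "H"
Token 2: literal('S'). Output: "HS"
Token 3: backref(off=2, len=1). Copied 'H' from pos 0. Output: "HSH"
Token 4: literal('N'). Output: "HSHN"
Token 5: literal('O'). Output: "HSHNO"
Token 6: backref(off=5, len=7) (overlapping!). Copied 'HSHNOHS' from pos 0. Output: "HSHNOHSHNOHS"
Token 7: backref(off=8, len=7). Buffer before: "HSHNOHSHNOHS" (len 12)
  byte 1: read out[4]='O', append. Buffer now: "HSHNOHSHNOHSO"
  byte 2: read out[5]='H', append. Buffer now: "HSHNOHSHNOHSOH"
  byte 3: read out[6]='S', append. Buffer now: "HSHNOHSHNOHSOHS"
  byte 4: read out[7]='H', append. Buffer now: "HSHNOHSHNOHSOHSH"
  byte 5: read out[8]='N', append. Buffer now: "HSHNOHSHNOHSOHSHN"
  byte 6: read out[9]='O', append. Buffer now: "HSHNOHSHNOHSOHSHNO"
  byte 7: read out[10]='H', append. Buffer now: "HSHNOHSHNOHSOHSHNOH"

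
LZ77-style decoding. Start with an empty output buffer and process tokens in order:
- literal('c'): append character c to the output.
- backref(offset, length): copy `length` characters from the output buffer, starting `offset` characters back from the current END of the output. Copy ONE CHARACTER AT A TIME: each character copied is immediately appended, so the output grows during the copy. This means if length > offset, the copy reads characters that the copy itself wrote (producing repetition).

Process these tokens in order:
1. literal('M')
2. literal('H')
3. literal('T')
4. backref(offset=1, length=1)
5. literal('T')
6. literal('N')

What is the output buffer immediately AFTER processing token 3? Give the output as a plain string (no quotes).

Answer: MHT

Derivation:
Token 1: literal('M'). Output: "M"
Token 2: literal('H'). Output: "MH"
Token 3: literal('T'). Output: "MHT"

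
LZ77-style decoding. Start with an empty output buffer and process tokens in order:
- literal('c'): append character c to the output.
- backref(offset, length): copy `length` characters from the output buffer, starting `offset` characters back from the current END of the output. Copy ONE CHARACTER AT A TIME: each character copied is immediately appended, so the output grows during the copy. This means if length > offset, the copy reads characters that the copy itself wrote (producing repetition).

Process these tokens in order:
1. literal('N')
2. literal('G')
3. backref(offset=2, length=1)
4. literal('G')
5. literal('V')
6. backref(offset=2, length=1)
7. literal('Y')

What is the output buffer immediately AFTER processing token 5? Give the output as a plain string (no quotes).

Answer: NGNGV

Derivation:
Token 1: literal('N'). Output: "N"
Token 2: literal('G'). Output: "NG"
Token 3: backref(off=2, len=1). Copied 'N' from pos 0. Output: "NGN"
Token 4: literal('G'). Output: "NGNG"
Token 5: literal('V'). Output: "NGNGV"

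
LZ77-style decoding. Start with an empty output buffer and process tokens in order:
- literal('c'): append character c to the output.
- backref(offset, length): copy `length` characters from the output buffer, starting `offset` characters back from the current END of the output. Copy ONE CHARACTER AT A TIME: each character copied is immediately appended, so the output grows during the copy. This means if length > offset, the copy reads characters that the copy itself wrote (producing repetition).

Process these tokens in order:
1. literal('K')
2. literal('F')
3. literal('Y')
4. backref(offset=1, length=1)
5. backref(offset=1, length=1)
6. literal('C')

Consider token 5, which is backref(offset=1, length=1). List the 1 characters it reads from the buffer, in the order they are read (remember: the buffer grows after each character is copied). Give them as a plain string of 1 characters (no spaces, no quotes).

Answer: Y

Derivation:
Token 1: literal('K'). Output: "K"
Token 2: literal('F'). Output: "KF"
Token 3: literal('Y'). Output: "KFY"
Token 4: backref(off=1, len=1). Copied 'Y' from pos 2. Output: "KFYY"
Token 5: backref(off=1, len=1). Buffer before: "KFYY" (len 4)
  byte 1: read out[3]='Y', append. Buffer now: "KFYYY"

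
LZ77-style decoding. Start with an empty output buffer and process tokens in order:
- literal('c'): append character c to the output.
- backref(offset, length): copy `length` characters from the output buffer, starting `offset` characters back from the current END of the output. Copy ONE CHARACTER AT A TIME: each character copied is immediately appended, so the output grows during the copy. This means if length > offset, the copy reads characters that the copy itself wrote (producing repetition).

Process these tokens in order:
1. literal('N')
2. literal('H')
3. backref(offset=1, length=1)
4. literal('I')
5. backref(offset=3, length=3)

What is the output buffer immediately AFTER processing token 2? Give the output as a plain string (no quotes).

Answer: NH

Derivation:
Token 1: literal('N'). Output: "N"
Token 2: literal('H'). Output: "NH"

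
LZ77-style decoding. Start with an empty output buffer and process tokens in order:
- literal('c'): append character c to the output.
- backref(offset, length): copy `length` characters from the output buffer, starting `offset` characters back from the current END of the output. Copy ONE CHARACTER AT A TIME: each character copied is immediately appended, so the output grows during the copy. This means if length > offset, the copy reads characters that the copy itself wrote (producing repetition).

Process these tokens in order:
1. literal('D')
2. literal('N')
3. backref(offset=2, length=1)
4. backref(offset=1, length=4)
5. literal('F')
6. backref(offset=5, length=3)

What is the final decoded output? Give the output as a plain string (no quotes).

Answer: DNDDDDDFDDD

Derivation:
Token 1: literal('D'). Output: "D"
Token 2: literal('N'). Output: "DN"
Token 3: backref(off=2, len=1). Copied 'D' from pos 0. Output: "DND"
Token 4: backref(off=1, len=4) (overlapping!). Copied 'DDDD' from pos 2. Output: "DNDDDDD"
Token 5: literal('F'). Output: "DNDDDDDF"
Token 6: backref(off=5, len=3). Copied 'DDD' from pos 3. Output: "DNDDDDDFDDD"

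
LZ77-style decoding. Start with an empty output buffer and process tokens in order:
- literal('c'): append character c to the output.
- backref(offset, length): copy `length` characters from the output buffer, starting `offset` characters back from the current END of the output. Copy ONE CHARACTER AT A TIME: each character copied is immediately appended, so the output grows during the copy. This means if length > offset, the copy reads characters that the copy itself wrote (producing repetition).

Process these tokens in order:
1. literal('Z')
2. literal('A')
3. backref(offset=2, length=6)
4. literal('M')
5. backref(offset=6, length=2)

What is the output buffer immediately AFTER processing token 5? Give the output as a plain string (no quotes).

Answer: ZAZAZAZAMAZ

Derivation:
Token 1: literal('Z'). Output: "Z"
Token 2: literal('A'). Output: "ZA"
Token 3: backref(off=2, len=6) (overlapping!). Copied 'ZAZAZA' from pos 0. Output: "ZAZAZAZA"
Token 4: literal('M'). Output: "ZAZAZAZAM"
Token 5: backref(off=6, len=2). Copied 'AZ' from pos 3. Output: "ZAZAZAZAMAZ"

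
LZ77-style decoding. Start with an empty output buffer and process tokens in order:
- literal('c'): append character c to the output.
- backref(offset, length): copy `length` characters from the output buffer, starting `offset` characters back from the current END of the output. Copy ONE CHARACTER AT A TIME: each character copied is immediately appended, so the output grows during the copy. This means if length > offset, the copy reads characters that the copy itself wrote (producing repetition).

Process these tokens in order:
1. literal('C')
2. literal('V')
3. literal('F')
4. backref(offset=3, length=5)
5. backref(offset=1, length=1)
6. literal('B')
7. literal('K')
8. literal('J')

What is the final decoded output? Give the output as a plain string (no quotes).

Token 1: literal('C'). Output: "C"
Token 2: literal('V'). Output: "CV"
Token 3: literal('F'). Output: "CVF"
Token 4: backref(off=3, len=5) (overlapping!). Copied 'CVFCV' from pos 0. Output: "CVFCVFCV"
Token 5: backref(off=1, len=1). Copied 'V' from pos 7. Output: "CVFCVFCVV"
Token 6: literal('B'). Output: "CVFCVFCVVB"
Token 7: literal('K'). Output: "CVFCVFCVVBK"
Token 8: literal('J'). Output: "CVFCVFCVVBKJ"

Answer: CVFCVFCVVBKJ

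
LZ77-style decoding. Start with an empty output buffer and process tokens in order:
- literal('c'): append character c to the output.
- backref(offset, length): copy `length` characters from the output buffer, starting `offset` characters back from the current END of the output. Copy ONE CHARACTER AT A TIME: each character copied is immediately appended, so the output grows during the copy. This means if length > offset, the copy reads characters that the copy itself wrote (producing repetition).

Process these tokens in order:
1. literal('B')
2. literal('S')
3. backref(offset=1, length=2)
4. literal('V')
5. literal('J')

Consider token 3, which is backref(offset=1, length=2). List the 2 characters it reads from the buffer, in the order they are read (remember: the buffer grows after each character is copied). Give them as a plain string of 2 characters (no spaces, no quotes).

Answer: SS

Derivation:
Token 1: literal('B'). Output: "B"
Token 2: literal('S'). Output: "BS"
Token 3: backref(off=1, len=2). Buffer before: "BS" (len 2)
  byte 1: read out[1]='S', append. Buffer now: "BSS"
  byte 2: read out[2]='S', append. Buffer now: "BSSS"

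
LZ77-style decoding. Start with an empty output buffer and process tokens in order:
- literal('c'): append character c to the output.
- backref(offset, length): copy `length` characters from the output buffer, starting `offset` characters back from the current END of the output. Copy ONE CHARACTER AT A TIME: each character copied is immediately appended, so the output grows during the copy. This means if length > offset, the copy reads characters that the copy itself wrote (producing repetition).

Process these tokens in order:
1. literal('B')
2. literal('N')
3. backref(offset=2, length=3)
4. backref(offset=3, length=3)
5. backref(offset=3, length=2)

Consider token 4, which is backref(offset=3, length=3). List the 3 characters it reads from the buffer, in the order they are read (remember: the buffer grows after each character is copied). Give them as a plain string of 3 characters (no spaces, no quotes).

Answer: BNB

Derivation:
Token 1: literal('B'). Output: "B"
Token 2: literal('N'). Output: "BN"
Token 3: backref(off=2, len=3) (overlapping!). Copied 'BNB' from pos 0. Output: "BNBNB"
Token 4: backref(off=3, len=3). Buffer before: "BNBNB" (len 5)
  byte 1: read out[2]='B', append. Buffer now: "BNBNBB"
  byte 2: read out[3]='N', append. Buffer now: "BNBNBBN"
  byte 3: read out[4]='B', append. Buffer now: "BNBNBBNB"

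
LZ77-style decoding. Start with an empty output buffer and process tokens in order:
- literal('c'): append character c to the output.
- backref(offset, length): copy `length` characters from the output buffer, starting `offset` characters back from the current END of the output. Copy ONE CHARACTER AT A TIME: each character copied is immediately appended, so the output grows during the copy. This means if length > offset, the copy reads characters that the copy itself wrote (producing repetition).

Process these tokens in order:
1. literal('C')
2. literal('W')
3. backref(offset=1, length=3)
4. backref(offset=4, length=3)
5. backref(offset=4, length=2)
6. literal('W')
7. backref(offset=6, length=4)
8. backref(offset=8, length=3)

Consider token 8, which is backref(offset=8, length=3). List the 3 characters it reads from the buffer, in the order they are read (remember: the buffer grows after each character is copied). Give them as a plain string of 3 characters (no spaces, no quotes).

Token 1: literal('C'). Output: "C"
Token 2: literal('W'). Output: "CW"
Token 3: backref(off=1, len=3) (overlapping!). Copied 'WWW' from pos 1. Output: "CWWWW"
Token 4: backref(off=4, len=3). Copied 'WWW' from pos 1. Output: "CWWWWWWW"
Token 5: backref(off=4, len=2). Copied 'WW' from pos 4. Output: "CWWWWWWWWW"
Token 6: literal('W'). Output: "CWWWWWWWWWW"
Token 7: backref(off=6, len=4). Copied 'WWWW' from pos 5. Output: "CWWWWWWWWWWWWWW"
Token 8: backref(off=8, len=3). Buffer before: "CWWWWWWWWWWWWWW" (len 15)
  byte 1: read out[7]='W', append. Buffer now: "CWWWWWWWWWWWWWWW"
  byte 2: read out[8]='W', append. Buffer now: "CWWWWWWWWWWWWWWWW"
  byte 3: read out[9]='W', append. Buffer now: "CWWWWWWWWWWWWWWWWW"

Answer: WWW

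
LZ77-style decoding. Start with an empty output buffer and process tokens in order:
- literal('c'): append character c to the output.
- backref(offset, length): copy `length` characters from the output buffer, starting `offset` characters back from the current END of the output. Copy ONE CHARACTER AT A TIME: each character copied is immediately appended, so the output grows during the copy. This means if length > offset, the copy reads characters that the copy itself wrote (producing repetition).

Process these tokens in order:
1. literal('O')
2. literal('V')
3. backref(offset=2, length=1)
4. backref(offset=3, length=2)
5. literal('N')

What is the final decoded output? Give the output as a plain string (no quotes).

Token 1: literal('O'). Output: "O"
Token 2: literal('V'). Output: "OV"
Token 3: backref(off=2, len=1). Copied 'O' from pos 0. Output: "OVO"
Token 4: backref(off=3, len=2). Copied 'OV' from pos 0. Output: "OVOOV"
Token 5: literal('N'). Output: "OVOOVN"

Answer: OVOOVN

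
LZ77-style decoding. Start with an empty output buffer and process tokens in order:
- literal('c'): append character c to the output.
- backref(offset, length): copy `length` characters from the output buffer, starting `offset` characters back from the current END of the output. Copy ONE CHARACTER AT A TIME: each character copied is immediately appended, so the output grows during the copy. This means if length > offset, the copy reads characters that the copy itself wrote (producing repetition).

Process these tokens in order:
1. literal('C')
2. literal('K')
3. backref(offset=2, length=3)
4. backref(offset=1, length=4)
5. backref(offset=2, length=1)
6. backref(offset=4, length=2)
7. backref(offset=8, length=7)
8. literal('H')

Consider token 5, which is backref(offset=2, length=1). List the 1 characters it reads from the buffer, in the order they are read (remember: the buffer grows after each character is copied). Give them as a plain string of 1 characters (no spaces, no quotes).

Answer: C

Derivation:
Token 1: literal('C'). Output: "C"
Token 2: literal('K'). Output: "CK"
Token 3: backref(off=2, len=3) (overlapping!). Copied 'CKC' from pos 0. Output: "CKCKC"
Token 4: backref(off=1, len=4) (overlapping!). Copied 'CCCC' from pos 4. Output: "CKCKCCCCC"
Token 5: backref(off=2, len=1). Buffer before: "CKCKCCCCC" (len 9)
  byte 1: read out[7]='C', append. Buffer now: "CKCKCCCCCC"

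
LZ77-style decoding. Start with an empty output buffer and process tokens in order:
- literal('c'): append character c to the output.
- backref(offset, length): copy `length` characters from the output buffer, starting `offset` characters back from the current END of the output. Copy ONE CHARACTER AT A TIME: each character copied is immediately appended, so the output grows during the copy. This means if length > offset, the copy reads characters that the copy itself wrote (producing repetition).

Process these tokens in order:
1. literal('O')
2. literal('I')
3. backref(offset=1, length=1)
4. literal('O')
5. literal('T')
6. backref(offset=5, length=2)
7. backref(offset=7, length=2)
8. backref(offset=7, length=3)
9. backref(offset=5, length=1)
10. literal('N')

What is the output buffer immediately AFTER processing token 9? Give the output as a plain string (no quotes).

Token 1: literal('O'). Output: "O"
Token 2: literal('I'). Output: "OI"
Token 3: backref(off=1, len=1). Copied 'I' from pos 1. Output: "OII"
Token 4: literal('O'). Output: "OIIO"
Token 5: literal('T'). Output: "OIIOT"
Token 6: backref(off=5, len=2). Copied 'OI' from pos 0. Output: "OIIOTOI"
Token 7: backref(off=7, len=2). Copied 'OI' from pos 0. Output: "OIIOTOIOI"
Token 8: backref(off=7, len=3). Copied 'IOT' from pos 2. Output: "OIIOTOIOIIOT"
Token 9: backref(off=5, len=1). Copied 'O' from pos 7. Output: "OIIOTOIOIIOTO"

Answer: OIIOTOIOIIOTO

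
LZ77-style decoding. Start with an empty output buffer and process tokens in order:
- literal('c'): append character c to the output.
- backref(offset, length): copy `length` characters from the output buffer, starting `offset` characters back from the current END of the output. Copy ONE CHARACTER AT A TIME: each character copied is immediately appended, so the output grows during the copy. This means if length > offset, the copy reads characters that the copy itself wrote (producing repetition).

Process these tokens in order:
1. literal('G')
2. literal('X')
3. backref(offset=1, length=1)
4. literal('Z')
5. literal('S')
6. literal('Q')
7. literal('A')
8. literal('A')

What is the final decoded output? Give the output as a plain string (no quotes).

Token 1: literal('G'). Output: "G"
Token 2: literal('X'). Output: "GX"
Token 3: backref(off=1, len=1). Copied 'X' from pos 1. Output: "GXX"
Token 4: literal('Z'). Output: "GXXZ"
Token 5: literal('S'). Output: "GXXZS"
Token 6: literal('Q'). Output: "GXXZSQ"
Token 7: literal('A'). Output: "GXXZSQA"
Token 8: literal('A'). Output: "GXXZSQAA"

Answer: GXXZSQAA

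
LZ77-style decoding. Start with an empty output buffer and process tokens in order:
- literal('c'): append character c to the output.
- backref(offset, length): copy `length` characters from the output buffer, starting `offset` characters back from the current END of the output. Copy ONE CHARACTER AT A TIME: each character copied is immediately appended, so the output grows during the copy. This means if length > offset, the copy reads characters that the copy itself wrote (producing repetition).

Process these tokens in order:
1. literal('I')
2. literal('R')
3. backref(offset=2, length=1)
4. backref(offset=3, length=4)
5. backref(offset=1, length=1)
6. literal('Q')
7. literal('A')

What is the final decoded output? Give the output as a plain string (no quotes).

Token 1: literal('I'). Output: "I"
Token 2: literal('R'). Output: "IR"
Token 3: backref(off=2, len=1). Copied 'I' from pos 0. Output: "IRI"
Token 4: backref(off=3, len=4) (overlapping!). Copied 'IRII' from pos 0. Output: "IRIIRII"
Token 5: backref(off=1, len=1). Copied 'I' from pos 6. Output: "IRIIRIII"
Token 6: literal('Q'). Output: "IRIIRIIIQ"
Token 7: literal('A'). Output: "IRIIRIIIQA"

Answer: IRIIRIIIQA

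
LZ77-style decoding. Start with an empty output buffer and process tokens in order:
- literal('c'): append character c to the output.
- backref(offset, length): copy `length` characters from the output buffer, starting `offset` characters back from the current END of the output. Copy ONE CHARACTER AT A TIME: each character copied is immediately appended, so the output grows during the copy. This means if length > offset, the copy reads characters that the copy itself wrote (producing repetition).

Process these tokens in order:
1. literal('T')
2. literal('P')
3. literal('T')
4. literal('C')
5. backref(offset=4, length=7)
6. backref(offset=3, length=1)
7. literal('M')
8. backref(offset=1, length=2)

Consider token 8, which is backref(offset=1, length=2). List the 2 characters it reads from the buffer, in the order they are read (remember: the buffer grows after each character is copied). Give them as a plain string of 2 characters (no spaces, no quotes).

Answer: MM

Derivation:
Token 1: literal('T'). Output: "T"
Token 2: literal('P'). Output: "TP"
Token 3: literal('T'). Output: "TPT"
Token 4: literal('C'). Output: "TPTC"
Token 5: backref(off=4, len=7) (overlapping!). Copied 'TPTCTPT' from pos 0. Output: "TPTCTPTCTPT"
Token 6: backref(off=3, len=1). Copied 'T' from pos 8. Output: "TPTCTPTCTPTT"
Token 7: literal('M'). Output: "TPTCTPTCTPTTM"
Token 8: backref(off=1, len=2). Buffer before: "TPTCTPTCTPTTM" (len 13)
  byte 1: read out[12]='M', append. Buffer now: "TPTCTPTCTPTTMM"
  byte 2: read out[13]='M', append. Buffer now: "TPTCTPTCTPTTMMM"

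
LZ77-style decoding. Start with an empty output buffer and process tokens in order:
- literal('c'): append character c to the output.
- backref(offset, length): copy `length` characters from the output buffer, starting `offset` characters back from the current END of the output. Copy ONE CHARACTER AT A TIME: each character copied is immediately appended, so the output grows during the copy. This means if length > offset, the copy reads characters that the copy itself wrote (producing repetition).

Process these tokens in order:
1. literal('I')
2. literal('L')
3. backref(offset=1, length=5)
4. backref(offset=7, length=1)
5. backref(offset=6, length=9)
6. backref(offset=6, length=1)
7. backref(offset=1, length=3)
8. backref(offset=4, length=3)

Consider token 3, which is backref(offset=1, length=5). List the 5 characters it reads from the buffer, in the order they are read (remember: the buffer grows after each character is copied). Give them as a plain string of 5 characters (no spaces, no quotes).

Answer: LLLLL

Derivation:
Token 1: literal('I'). Output: "I"
Token 2: literal('L'). Output: "IL"
Token 3: backref(off=1, len=5). Buffer before: "IL" (len 2)
  byte 1: read out[1]='L', append. Buffer now: "ILL"
  byte 2: read out[2]='L', append. Buffer now: "ILLL"
  byte 3: read out[3]='L', append. Buffer now: "ILLLL"
  byte 4: read out[4]='L', append. Buffer now: "ILLLLL"
  byte 5: read out[5]='L', append. Buffer now: "ILLLLLL"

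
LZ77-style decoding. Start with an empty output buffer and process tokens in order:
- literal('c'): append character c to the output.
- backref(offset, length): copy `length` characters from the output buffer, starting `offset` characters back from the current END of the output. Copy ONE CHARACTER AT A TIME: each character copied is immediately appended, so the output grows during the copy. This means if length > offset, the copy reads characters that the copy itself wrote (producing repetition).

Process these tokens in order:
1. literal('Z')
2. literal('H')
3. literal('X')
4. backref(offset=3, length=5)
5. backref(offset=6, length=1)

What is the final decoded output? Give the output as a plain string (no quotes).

Token 1: literal('Z'). Output: "Z"
Token 2: literal('H'). Output: "ZH"
Token 3: literal('X'). Output: "ZHX"
Token 4: backref(off=3, len=5) (overlapping!). Copied 'ZHXZH' from pos 0. Output: "ZHXZHXZH"
Token 5: backref(off=6, len=1). Copied 'X' from pos 2. Output: "ZHXZHXZHX"

Answer: ZHXZHXZHX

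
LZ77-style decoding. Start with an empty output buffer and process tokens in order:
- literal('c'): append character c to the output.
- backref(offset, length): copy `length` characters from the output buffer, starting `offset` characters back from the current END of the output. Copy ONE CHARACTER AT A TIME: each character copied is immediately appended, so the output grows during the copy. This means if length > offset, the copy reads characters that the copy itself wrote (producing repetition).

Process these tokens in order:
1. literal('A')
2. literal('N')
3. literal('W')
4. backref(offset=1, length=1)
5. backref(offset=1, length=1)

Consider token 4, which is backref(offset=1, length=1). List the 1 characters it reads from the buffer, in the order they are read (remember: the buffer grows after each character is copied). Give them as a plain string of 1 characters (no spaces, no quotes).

Token 1: literal('A'). Output: "A"
Token 2: literal('N'). Output: "AN"
Token 3: literal('W'). Output: "ANW"
Token 4: backref(off=1, len=1). Buffer before: "ANW" (len 3)
  byte 1: read out[2]='W', append. Buffer now: "ANWW"

Answer: W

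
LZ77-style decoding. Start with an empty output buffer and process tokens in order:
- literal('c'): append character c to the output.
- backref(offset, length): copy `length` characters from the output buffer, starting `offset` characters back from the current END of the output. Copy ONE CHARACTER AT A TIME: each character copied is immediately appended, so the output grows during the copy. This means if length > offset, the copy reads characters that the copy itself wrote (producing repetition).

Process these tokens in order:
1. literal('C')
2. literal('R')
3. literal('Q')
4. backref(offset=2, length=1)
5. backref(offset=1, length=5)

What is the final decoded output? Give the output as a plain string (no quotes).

Answer: CRQRRRRRR

Derivation:
Token 1: literal('C'). Output: "C"
Token 2: literal('R'). Output: "CR"
Token 3: literal('Q'). Output: "CRQ"
Token 4: backref(off=2, len=1). Copied 'R' from pos 1. Output: "CRQR"
Token 5: backref(off=1, len=5) (overlapping!). Copied 'RRRRR' from pos 3. Output: "CRQRRRRRR"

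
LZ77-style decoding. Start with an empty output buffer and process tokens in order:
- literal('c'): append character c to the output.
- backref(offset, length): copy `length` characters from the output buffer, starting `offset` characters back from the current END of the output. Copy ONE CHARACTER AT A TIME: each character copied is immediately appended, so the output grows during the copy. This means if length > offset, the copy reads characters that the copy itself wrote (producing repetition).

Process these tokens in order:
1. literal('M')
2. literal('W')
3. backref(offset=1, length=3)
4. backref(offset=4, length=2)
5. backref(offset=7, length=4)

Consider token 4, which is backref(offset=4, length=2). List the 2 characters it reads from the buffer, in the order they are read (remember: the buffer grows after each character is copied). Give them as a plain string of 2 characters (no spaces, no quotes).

Token 1: literal('M'). Output: "M"
Token 2: literal('W'). Output: "MW"
Token 3: backref(off=1, len=3) (overlapping!). Copied 'WWW' from pos 1. Output: "MWWWW"
Token 4: backref(off=4, len=2). Buffer before: "MWWWW" (len 5)
  byte 1: read out[1]='W', append. Buffer now: "MWWWWW"
  byte 2: read out[2]='W', append. Buffer now: "MWWWWWW"

Answer: WW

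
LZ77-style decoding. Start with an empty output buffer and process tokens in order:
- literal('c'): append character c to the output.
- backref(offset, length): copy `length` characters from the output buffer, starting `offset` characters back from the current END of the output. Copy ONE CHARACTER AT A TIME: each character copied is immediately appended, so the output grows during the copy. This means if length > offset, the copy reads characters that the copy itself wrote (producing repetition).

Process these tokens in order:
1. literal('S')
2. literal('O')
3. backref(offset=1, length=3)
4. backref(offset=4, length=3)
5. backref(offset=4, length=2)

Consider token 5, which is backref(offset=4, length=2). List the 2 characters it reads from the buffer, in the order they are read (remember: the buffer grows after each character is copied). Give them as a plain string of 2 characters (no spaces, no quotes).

Token 1: literal('S'). Output: "S"
Token 2: literal('O'). Output: "SO"
Token 3: backref(off=1, len=3) (overlapping!). Copied 'OOO' from pos 1. Output: "SOOOO"
Token 4: backref(off=4, len=3). Copied 'OOO' from pos 1. Output: "SOOOOOOO"
Token 5: backref(off=4, len=2). Buffer before: "SOOOOOOO" (len 8)
  byte 1: read out[4]='O', append. Buffer now: "SOOOOOOOO"
  byte 2: read out[5]='O', append. Buffer now: "SOOOOOOOOO"

Answer: OO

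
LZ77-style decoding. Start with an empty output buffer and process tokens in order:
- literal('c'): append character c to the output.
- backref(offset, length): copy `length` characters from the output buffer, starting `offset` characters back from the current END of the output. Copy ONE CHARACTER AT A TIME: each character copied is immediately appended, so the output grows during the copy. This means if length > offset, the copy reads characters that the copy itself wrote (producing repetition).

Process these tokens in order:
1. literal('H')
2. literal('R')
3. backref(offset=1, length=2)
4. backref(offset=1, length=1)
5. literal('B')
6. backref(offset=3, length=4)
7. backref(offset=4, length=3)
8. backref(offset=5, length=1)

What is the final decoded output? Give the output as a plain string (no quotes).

Token 1: literal('H'). Output: "H"
Token 2: literal('R'). Output: "HR"
Token 3: backref(off=1, len=2) (overlapping!). Copied 'RR' from pos 1. Output: "HRRR"
Token 4: backref(off=1, len=1). Copied 'R' from pos 3. Output: "HRRRR"
Token 5: literal('B'). Output: "HRRRRB"
Token 6: backref(off=3, len=4) (overlapping!). Copied 'RRBR' from pos 3. Output: "HRRRRBRRBR"
Token 7: backref(off=4, len=3). Copied 'RRB' from pos 6. Output: "HRRRRBRRBRRRB"
Token 8: backref(off=5, len=1). Copied 'B' from pos 8. Output: "HRRRRBRRBRRRBB"

Answer: HRRRRBRRBRRRBB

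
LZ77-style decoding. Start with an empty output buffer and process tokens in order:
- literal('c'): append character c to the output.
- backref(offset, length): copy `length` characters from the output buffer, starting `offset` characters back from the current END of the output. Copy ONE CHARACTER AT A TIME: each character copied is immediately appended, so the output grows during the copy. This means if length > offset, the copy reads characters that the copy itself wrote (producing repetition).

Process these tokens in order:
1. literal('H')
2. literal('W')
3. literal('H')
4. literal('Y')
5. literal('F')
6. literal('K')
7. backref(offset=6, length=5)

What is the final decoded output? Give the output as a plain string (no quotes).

Token 1: literal('H'). Output: "H"
Token 2: literal('W'). Output: "HW"
Token 3: literal('H'). Output: "HWH"
Token 4: literal('Y'). Output: "HWHY"
Token 5: literal('F'). Output: "HWHYF"
Token 6: literal('K'). Output: "HWHYFK"
Token 7: backref(off=6, len=5). Copied 'HWHYF' from pos 0. Output: "HWHYFKHWHYF"

Answer: HWHYFKHWHYF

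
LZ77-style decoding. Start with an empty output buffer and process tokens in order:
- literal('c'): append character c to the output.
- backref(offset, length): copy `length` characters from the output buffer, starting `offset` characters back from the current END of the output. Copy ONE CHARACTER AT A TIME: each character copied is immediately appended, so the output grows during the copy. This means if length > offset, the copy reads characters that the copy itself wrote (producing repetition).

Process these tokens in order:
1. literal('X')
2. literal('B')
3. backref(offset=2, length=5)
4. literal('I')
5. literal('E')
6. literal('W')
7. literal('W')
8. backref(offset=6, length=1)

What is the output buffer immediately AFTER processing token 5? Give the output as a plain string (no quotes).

Answer: XBXBXBXIE

Derivation:
Token 1: literal('X'). Output: "X"
Token 2: literal('B'). Output: "XB"
Token 3: backref(off=2, len=5) (overlapping!). Copied 'XBXBX' from pos 0. Output: "XBXBXBX"
Token 4: literal('I'). Output: "XBXBXBXI"
Token 5: literal('E'). Output: "XBXBXBXIE"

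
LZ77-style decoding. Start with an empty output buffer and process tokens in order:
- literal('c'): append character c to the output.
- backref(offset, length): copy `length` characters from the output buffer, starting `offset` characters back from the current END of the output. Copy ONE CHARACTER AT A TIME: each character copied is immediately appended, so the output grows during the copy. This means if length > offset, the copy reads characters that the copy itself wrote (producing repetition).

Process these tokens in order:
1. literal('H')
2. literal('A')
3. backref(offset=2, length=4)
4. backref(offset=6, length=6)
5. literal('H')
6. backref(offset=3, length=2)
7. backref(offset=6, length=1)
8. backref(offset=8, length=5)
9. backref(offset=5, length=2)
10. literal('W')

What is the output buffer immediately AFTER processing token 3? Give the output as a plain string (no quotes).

Answer: HAHAHA

Derivation:
Token 1: literal('H'). Output: "H"
Token 2: literal('A'). Output: "HA"
Token 3: backref(off=2, len=4) (overlapping!). Copied 'HAHA' from pos 0. Output: "HAHAHA"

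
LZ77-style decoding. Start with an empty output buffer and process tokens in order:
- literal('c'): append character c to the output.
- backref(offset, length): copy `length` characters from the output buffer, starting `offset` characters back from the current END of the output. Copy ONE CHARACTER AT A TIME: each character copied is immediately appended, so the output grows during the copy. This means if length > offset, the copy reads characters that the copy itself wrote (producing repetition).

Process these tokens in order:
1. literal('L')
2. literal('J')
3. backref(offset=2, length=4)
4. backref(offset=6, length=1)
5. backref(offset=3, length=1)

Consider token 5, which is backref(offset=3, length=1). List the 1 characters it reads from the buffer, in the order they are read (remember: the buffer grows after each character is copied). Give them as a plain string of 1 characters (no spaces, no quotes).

Answer: L

Derivation:
Token 1: literal('L'). Output: "L"
Token 2: literal('J'). Output: "LJ"
Token 3: backref(off=2, len=4) (overlapping!). Copied 'LJLJ' from pos 0. Output: "LJLJLJ"
Token 4: backref(off=6, len=1). Copied 'L' from pos 0. Output: "LJLJLJL"
Token 5: backref(off=3, len=1). Buffer before: "LJLJLJL" (len 7)
  byte 1: read out[4]='L', append. Buffer now: "LJLJLJLL"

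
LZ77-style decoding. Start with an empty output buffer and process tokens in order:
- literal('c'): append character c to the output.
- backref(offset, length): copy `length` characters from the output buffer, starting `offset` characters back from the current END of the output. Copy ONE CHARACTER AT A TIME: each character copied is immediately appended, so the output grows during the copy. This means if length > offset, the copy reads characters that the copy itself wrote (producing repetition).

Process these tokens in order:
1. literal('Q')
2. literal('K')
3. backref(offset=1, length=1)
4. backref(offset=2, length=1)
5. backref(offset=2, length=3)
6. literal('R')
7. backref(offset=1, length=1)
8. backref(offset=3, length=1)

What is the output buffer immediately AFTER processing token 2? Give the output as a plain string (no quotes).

Token 1: literal('Q'). Output: "Q"
Token 2: literal('K'). Output: "QK"

Answer: QK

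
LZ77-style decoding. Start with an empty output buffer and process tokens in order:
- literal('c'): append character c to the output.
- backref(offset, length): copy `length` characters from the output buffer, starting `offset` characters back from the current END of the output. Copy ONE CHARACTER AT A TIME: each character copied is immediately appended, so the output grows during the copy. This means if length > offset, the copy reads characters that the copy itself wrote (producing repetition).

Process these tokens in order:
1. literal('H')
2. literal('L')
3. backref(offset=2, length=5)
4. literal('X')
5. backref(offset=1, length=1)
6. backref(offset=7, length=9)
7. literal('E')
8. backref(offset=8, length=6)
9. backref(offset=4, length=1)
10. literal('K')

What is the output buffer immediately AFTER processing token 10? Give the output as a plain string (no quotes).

Answer: HLHLHLHXXHLHLHXXHLEHLHXXHHK

Derivation:
Token 1: literal('H'). Output: "H"
Token 2: literal('L'). Output: "HL"
Token 3: backref(off=2, len=5) (overlapping!). Copied 'HLHLH' from pos 0. Output: "HLHLHLH"
Token 4: literal('X'). Output: "HLHLHLHX"
Token 5: backref(off=1, len=1). Copied 'X' from pos 7. Output: "HLHLHLHXX"
Token 6: backref(off=7, len=9) (overlapping!). Copied 'HLHLHXXHL' from pos 2. Output: "HLHLHLHXXHLHLHXXHL"
Token 7: literal('E'). Output: "HLHLHLHXXHLHLHXXHLE"
Token 8: backref(off=8, len=6). Copied 'HLHXXH' from pos 11. Output: "HLHLHLHXXHLHLHXXHLEHLHXXH"
Token 9: backref(off=4, len=1). Copied 'H' from pos 21. Output: "HLHLHLHXXHLHLHXXHLEHLHXXHH"
Token 10: literal('K'). Output: "HLHLHLHXXHLHLHXXHLEHLHXXHHK"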